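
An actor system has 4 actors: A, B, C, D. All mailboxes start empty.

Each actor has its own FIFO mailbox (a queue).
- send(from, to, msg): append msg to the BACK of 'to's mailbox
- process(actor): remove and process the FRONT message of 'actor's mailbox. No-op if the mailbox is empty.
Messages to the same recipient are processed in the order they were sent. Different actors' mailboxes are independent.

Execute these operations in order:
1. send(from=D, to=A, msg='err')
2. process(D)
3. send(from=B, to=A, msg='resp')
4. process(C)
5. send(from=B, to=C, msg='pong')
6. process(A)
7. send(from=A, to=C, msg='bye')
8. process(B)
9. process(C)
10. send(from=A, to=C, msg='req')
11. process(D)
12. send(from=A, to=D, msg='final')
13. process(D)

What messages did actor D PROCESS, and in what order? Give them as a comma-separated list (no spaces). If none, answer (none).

Answer: final

Derivation:
After 1 (send(from=D, to=A, msg='err')): A:[err] B:[] C:[] D:[]
After 2 (process(D)): A:[err] B:[] C:[] D:[]
After 3 (send(from=B, to=A, msg='resp')): A:[err,resp] B:[] C:[] D:[]
After 4 (process(C)): A:[err,resp] B:[] C:[] D:[]
After 5 (send(from=B, to=C, msg='pong')): A:[err,resp] B:[] C:[pong] D:[]
After 6 (process(A)): A:[resp] B:[] C:[pong] D:[]
After 7 (send(from=A, to=C, msg='bye')): A:[resp] B:[] C:[pong,bye] D:[]
After 8 (process(B)): A:[resp] B:[] C:[pong,bye] D:[]
After 9 (process(C)): A:[resp] B:[] C:[bye] D:[]
After 10 (send(from=A, to=C, msg='req')): A:[resp] B:[] C:[bye,req] D:[]
After 11 (process(D)): A:[resp] B:[] C:[bye,req] D:[]
After 12 (send(from=A, to=D, msg='final')): A:[resp] B:[] C:[bye,req] D:[final]
After 13 (process(D)): A:[resp] B:[] C:[bye,req] D:[]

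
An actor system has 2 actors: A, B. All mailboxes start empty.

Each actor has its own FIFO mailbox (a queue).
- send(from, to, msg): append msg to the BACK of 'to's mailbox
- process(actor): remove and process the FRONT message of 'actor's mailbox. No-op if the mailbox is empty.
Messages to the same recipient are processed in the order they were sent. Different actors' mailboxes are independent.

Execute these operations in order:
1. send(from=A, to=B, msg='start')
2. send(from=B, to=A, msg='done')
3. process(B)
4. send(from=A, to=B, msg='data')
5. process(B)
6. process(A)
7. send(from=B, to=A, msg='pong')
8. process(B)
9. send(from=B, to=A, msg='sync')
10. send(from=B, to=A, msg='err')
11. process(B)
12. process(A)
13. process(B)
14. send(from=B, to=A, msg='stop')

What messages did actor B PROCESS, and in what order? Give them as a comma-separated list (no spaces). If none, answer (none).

After 1 (send(from=A, to=B, msg='start')): A:[] B:[start]
After 2 (send(from=B, to=A, msg='done')): A:[done] B:[start]
After 3 (process(B)): A:[done] B:[]
After 4 (send(from=A, to=B, msg='data')): A:[done] B:[data]
After 5 (process(B)): A:[done] B:[]
After 6 (process(A)): A:[] B:[]
After 7 (send(from=B, to=A, msg='pong')): A:[pong] B:[]
After 8 (process(B)): A:[pong] B:[]
After 9 (send(from=B, to=A, msg='sync')): A:[pong,sync] B:[]
After 10 (send(from=B, to=A, msg='err')): A:[pong,sync,err] B:[]
After 11 (process(B)): A:[pong,sync,err] B:[]
After 12 (process(A)): A:[sync,err] B:[]
After 13 (process(B)): A:[sync,err] B:[]
After 14 (send(from=B, to=A, msg='stop')): A:[sync,err,stop] B:[]

Answer: start,data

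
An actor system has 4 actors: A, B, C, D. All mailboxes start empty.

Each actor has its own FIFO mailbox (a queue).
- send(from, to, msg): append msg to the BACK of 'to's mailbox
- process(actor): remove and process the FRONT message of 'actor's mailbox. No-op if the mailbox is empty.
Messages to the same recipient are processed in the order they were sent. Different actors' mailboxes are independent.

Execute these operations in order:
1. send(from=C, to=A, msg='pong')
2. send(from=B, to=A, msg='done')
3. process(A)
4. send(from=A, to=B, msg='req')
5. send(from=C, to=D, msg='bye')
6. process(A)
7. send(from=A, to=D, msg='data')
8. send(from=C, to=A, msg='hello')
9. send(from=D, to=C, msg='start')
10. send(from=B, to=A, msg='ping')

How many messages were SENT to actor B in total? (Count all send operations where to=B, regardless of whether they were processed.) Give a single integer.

After 1 (send(from=C, to=A, msg='pong')): A:[pong] B:[] C:[] D:[]
After 2 (send(from=B, to=A, msg='done')): A:[pong,done] B:[] C:[] D:[]
After 3 (process(A)): A:[done] B:[] C:[] D:[]
After 4 (send(from=A, to=B, msg='req')): A:[done] B:[req] C:[] D:[]
After 5 (send(from=C, to=D, msg='bye')): A:[done] B:[req] C:[] D:[bye]
After 6 (process(A)): A:[] B:[req] C:[] D:[bye]
After 7 (send(from=A, to=D, msg='data')): A:[] B:[req] C:[] D:[bye,data]
After 8 (send(from=C, to=A, msg='hello')): A:[hello] B:[req] C:[] D:[bye,data]
After 9 (send(from=D, to=C, msg='start')): A:[hello] B:[req] C:[start] D:[bye,data]
After 10 (send(from=B, to=A, msg='ping')): A:[hello,ping] B:[req] C:[start] D:[bye,data]

Answer: 1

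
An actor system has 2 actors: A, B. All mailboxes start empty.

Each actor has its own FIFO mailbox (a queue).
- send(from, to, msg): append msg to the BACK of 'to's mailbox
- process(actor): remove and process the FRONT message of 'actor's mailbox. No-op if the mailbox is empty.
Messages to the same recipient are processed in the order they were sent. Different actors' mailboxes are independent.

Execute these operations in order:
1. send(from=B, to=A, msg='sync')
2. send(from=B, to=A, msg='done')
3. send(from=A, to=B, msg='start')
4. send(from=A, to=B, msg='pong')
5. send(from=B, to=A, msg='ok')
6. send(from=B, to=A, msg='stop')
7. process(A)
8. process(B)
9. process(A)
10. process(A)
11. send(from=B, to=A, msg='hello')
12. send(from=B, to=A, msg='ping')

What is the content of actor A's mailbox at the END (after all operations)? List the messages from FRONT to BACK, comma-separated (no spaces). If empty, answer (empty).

After 1 (send(from=B, to=A, msg='sync')): A:[sync] B:[]
After 2 (send(from=B, to=A, msg='done')): A:[sync,done] B:[]
After 3 (send(from=A, to=B, msg='start')): A:[sync,done] B:[start]
After 4 (send(from=A, to=B, msg='pong')): A:[sync,done] B:[start,pong]
After 5 (send(from=B, to=A, msg='ok')): A:[sync,done,ok] B:[start,pong]
After 6 (send(from=B, to=A, msg='stop')): A:[sync,done,ok,stop] B:[start,pong]
After 7 (process(A)): A:[done,ok,stop] B:[start,pong]
After 8 (process(B)): A:[done,ok,stop] B:[pong]
After 9 (process(A)): A:[ok,stop] B:[pong]
After 10 (process(A)): A:[stop] B:[pong]
After 11 (send(from=B, to=A, msg='hello')): A:[stop,hello] B:[pong]
After 12 (send(from=B, to=A, msg='ping')): A:[stop,hello,ping] B:[pong]

Answer: stop,hello,ping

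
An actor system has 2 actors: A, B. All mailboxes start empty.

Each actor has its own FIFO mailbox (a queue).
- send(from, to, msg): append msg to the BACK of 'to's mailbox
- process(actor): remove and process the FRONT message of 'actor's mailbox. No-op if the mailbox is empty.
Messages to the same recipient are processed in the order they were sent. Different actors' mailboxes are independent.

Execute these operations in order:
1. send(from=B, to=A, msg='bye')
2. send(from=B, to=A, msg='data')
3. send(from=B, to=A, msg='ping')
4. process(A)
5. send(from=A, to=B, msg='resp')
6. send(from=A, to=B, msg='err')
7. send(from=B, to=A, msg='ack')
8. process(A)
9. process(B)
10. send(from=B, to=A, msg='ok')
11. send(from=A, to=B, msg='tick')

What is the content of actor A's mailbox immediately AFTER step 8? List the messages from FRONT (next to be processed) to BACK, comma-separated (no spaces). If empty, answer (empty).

After 1 (send(from=B, to=A, msg='bye')): A:[bye] B:[]
After 2 (send(from=B, to=A, msg='data')): A:[bye,data] B:[]
After 3 (send(from=B, to=A, msg='ping')): A:[bye,data,ping] B:[]
After 4 (process(A)): A:[data,ping] B:[]
After 5 (send(from=A, to=B, msg='resp')): A:[data,ping] B:[resp]
After 6 (send(from=A, to=B, msg='err')): A:[data,ping] B:[resp,err]
After 7 (send(from=B, to=A, msg='ack')): A:[data,ping,ack] B:[resp,err]
After 8 (process(A)): A:[ping,ack] B:[resp,err]

ping,ack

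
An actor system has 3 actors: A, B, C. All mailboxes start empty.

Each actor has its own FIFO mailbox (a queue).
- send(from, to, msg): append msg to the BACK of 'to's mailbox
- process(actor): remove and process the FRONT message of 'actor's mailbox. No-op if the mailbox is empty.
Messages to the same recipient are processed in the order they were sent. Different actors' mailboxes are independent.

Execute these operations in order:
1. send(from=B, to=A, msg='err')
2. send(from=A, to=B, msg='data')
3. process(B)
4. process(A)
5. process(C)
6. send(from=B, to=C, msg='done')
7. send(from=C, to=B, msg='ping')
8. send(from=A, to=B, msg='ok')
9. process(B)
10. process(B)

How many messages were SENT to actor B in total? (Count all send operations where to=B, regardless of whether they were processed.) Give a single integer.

Answer: 3

Derivation:
After 1 (send(from=B, to=A, msg='err')): A:[err] B:[] C:[]
After 2 (send(from=A, to=B, msg='data')): A:[err] B:[data] C:[]
After 3 (process(B)): A:[err] B:[] C:[]
After 4 (process(A)): A:[] B:[] C:[]
After 5 (process(C)): A:[] B:[] C:[]
After 6 (send(from=B, to=C, msg='done')): A:[] B:[] C:[done]
After 7 (send(from=C, to=B, msg='ping')): A:[] B:[ping] C:[done]
After 8 (send(from=A, to=B, msg='ok')): A:[] B:[ping,ok] C:[done]
After 9 (process(B)): A:[] B:[ok] C:[done]
After 10 (process(B)): A:[] B:[] C:[done]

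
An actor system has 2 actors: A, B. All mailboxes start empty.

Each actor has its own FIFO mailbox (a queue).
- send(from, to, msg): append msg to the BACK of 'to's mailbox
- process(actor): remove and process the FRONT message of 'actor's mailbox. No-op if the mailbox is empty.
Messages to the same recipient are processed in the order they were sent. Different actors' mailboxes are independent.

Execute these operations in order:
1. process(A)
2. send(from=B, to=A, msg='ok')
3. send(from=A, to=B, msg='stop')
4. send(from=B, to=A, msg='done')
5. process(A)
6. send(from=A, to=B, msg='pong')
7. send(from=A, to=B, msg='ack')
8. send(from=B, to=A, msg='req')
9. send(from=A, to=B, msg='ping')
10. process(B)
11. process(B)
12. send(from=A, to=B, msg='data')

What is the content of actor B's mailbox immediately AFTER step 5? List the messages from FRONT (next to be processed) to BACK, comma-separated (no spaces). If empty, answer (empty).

After 1 (process(A)): A:[] B:[]
After 2 (send(from=B, to=A, msg='ok')): A:[ok] B:[]
After 3 (send(from=A, to=B, msg='stop')): A:[ok] B:[stop]
After 4 (send(from=B, to=A, msg='done')): A:[ok,done] B:[stop]
After 5 (process(A)): A:[done] B:[stop]

stop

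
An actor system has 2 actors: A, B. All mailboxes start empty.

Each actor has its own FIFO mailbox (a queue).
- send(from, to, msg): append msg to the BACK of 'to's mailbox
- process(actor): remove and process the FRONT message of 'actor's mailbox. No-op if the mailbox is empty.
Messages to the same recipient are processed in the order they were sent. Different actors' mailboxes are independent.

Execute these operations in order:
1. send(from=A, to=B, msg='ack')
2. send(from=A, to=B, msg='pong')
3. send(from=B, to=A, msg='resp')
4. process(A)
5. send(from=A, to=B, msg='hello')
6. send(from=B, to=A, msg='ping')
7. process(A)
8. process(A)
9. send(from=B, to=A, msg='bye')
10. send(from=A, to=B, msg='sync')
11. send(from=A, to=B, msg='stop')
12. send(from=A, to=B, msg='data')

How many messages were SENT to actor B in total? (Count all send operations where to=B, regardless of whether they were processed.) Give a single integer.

Answer: 6

Derivation:
After 1 (send(from=A, to=B, msg='ack')): A:[] B:[ack]
After 2 (send(from=A, to=B, msg='pong')): A:[] B:[ack,pong]
After 3 (send(from=B, to=A, msg='resp')): A:[resp] B:[ack,pong]
After 4 (process(A)): A:[] B:[ack,pong]
After 5 (send(from=A, to=B, msg='hello')): A:[] B:[ack,pong,hello]
After 6 (send(from=B, to=A, msg='ping')): A:[ping] B:[ack,pong,hello]
After 7 (process(A)): A:[] B:[ack,pong,hello]
After 8 (process(A)): A:[] B:[ack,pong,hello]
After 9 (send(from=B, to=A, msg='bye')): A:[bye] B:[ack,pong,hello]
After 10 (send(from=A, to=B, msg='sync')): A:[bye] B:[ack,pong,hello,sync]
After 11 (send(from=A, to=B, msg='stop')): A:[bye] B:[ack,pong,hello,sync,stop]
After 12 (send(from=A, to=B, msg='data')): A:[bye] B:[ack,pong,hello,sync,stop,data]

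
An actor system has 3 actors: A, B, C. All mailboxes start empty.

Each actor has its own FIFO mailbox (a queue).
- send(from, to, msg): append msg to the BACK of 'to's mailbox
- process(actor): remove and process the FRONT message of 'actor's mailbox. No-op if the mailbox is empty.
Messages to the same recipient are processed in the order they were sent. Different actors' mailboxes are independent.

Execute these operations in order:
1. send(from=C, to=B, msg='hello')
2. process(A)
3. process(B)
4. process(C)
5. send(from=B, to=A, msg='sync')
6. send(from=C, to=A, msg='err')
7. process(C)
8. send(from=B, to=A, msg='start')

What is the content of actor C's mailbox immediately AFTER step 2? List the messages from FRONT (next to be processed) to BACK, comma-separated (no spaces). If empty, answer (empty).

After 1 (send(from=C, to=B, msg='hello')): A:[] B:[hello] C:[]
After 2 (process(A)): A:[] B:[hello] C:[]

(empty)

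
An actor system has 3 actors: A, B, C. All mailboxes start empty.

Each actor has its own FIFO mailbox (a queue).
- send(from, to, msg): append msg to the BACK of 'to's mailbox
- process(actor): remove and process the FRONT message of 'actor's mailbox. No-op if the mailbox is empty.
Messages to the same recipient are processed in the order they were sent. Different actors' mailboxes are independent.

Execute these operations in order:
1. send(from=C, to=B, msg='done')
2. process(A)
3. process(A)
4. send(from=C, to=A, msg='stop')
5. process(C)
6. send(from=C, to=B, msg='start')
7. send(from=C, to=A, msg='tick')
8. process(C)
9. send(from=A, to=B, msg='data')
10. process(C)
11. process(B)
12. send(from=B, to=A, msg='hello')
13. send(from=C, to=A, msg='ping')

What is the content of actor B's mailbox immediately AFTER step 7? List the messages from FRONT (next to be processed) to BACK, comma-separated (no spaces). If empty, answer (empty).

After 1 (send(from=C, to=B, msg='done')): A:[] B:[done] C:[]
After 2 (process(A)): A:[] B:[done] C:[]
After 3 (process(A)): A:[] B:[done] C:[]
After 4 (send(from=C, to=A, msg='stop')): A:[stop] B:[done] C:[]
After 5 (process(C)): A:[stop] B:[done] C:[]
After 6 (send(from=C, to=B, msg='start')): A:[stop] B:[done,start] C:[]
After 7 (send(from=C, to=A, msg='tick')): A:[stop,tick] B:[done,start] C:[]

done,start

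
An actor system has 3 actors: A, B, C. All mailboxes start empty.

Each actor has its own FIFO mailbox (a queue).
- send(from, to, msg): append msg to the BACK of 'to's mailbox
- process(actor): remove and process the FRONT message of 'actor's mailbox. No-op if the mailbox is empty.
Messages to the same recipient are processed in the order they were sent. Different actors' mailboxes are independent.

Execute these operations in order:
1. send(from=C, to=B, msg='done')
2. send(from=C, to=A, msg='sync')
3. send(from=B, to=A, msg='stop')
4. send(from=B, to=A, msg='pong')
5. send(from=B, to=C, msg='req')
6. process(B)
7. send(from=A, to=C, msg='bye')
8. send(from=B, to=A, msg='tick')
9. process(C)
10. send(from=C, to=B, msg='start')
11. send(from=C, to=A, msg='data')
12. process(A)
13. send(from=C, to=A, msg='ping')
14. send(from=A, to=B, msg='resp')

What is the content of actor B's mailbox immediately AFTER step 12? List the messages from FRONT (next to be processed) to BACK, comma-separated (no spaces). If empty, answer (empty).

After 1 (send(from=C, to=B, msg='done')): A:[] B:[done] C:[]
After 2 (send(from=C, to=A, msg='sync')): A:[sync] B:[done] C:[]
After 3 (send(from=B, to=A, msg='stop')): A:[sync,stop] B:[done] C:[]
After 4 (send(from=B, to=A, msg='pong')): A:[sync,stop,pong] B:[done] C:[]
After 5 (send(from=B, to=C, msg='req')): A:[sync,stop,pong] B:[done] C:[req]
After 6 (process(B)): A:[sync,stop,pong] B:[] C:[req]
After 7 (send(from=A, to=C, msg='bye')): A:[sync,stop,pong] B:[] C:[req,bye]
After 8 (send(from=B, to=A, msg='tick')): A:[sync,stop,pong,tick] B:[] C:[req,bye]
After 9 (process(C)): A:[sync,stop,pong,tick] B:[] C:[bye]
After 10 (send(from=C, to=B, msg='start')): A:[sync,stop,pong,tick] B:[start] C:[bye]
After 11 (send(from=C, to=A, msg='data')): A:[sync,stop,pong,tick,data] B:[start] C:[bye]
After 12 (process(A)): A:[stop,pong,tick,data] B:[start] C:[bye]

start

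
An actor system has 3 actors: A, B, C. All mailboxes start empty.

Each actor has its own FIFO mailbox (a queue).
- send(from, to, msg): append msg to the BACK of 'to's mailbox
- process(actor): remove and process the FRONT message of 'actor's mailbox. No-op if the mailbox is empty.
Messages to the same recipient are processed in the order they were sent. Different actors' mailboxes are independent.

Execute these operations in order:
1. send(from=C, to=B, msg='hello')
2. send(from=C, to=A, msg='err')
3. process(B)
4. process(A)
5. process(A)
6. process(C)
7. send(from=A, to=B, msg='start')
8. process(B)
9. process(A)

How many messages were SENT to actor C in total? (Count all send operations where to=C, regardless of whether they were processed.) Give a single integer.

Answer: 0

Derivation:
After 1 (send(from=C, to=B, msg='hello')): A:[] B:[hello] C:[]
After 2 (send(from=C, to=A, msg='err')): A:[err] B:[hello] C:[]
After 3 (process(B)): A:[err] B:[] C:[]
After 4 (process(A)): A:[] B:[] C:[]
After 5 (process(A)): A:[] B:[] C:[]
After 6 (process(C)): A:[] B:[] C:[]
After 7 (send(from=A, to=B, msg='start')): A:[] B:[start] C:[]
After 8 (process(B)): A:[] B:[] C:[]
After 9 (process(A)): A:[] B:[] C:[]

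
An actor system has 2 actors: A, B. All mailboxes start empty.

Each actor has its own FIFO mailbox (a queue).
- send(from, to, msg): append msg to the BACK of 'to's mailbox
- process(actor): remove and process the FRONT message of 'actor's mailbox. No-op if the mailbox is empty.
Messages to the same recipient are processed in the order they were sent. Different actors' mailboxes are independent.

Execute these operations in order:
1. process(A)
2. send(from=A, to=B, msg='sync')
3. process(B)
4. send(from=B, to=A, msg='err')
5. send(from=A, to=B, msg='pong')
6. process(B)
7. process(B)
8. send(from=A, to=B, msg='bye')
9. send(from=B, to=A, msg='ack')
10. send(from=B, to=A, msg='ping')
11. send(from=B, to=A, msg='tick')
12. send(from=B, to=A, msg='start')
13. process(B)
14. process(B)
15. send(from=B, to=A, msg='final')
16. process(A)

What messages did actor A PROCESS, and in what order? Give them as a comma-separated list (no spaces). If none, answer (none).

After 1 (process(A)): A:[] B:[]
After 2 (send(from=A, to=B, msg='sync')): A:[] B:[sync]
After 3 (process(B)): A:[] B:[]
After 4 (send(from=B, to=A, msg='err')): A:[err] B:[]
After 5 (send(from=A, to=B, msg='pong')): A:[err] B:[pong]
After 6 (process(B)): A:[err] B:[]
After 7 (process(B)): A:[err] B:[]
After 8 (send(from=A, to=B, msg='bye')): A:[err] B:[bye]
After 9 (send(from=B, to=A, msg='ack')): A:[err,ack] B:[bye]
After 10 (send(from=B, to=A, msg='ping')): A:[err,ack,ping] B:[bye]
After 11 (send(from=B, to=A, msg='tick')): A:[err,ack,ping,tick] B:[bye]
After 12 (send(from=B, to=A, msg='start')): A:[err,ack,ping,tick,start] B:[bye]
After 13 (process(B)): A:[err,ack,ping,tick,start] B:[]
After 14 (process(B)): A:[err,ack,ping,tick,start] B:[]
After 15 (send(from=B, to=A, msg='final')): A:[err,ack,ping,tick,start,final] B:[]
After 16 (process(A)): A:[ack,ping,tick,start,final] B:[]

Answer: err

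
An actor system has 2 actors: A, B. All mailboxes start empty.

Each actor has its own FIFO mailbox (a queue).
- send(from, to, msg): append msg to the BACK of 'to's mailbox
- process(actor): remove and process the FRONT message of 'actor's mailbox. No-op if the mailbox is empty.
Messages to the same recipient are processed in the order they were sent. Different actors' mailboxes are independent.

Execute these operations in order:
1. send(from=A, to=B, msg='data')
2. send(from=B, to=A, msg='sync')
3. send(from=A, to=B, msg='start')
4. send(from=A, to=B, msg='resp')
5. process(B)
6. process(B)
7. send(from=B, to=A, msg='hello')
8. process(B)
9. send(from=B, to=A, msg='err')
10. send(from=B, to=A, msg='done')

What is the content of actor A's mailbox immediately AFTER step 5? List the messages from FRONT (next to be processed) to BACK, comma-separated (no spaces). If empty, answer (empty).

After 1 (send(from=A, to=B, msg='data')): A:[] B:[data]
After 2 (send(from=B, to=A, msg='sync')): A:[sync] B:[data]
After 3 (send(from=A, to=B, msg='start')): A:[sync] B:[data,start]
After 4 (send(from=A, to=B, msg='resp')): A:[sync] B:[data,start,resp]
After 5 (process(B)): A:[sync] B:[start,resp]

sync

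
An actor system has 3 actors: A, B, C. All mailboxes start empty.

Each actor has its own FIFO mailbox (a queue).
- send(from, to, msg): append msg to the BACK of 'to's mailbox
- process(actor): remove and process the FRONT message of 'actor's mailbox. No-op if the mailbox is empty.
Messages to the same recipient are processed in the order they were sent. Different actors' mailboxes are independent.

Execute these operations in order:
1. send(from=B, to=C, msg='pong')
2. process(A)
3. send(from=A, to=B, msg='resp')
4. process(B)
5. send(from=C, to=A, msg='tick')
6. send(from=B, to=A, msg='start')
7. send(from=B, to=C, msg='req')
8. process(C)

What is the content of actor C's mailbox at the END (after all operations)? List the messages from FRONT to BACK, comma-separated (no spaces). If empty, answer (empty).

Answer: req

Derivation:
After 1 (send(from=B, to=C, msg='pong')): A:[] B:[] C:[pong]
After 2 (process(A)): A:[] B:[] C:[pong]
After 3 (send(from=A, to=B, msg='resp')): A:[] B:[resp] C:[pong]
After 4 (process(B)): A:[] B:[] C:[pong]
After 5 (send(from=C, to=A, msg='tick')): A:[tick] B:[] C:[pong]
After 6 (send(from=B, to=A, msg='start')): A:[tick,start] B:[] C:[pong]
After 7 (send(from=B, to=C, msg='req')): A:[tick,start] B:[] C:[pong,req]
After 8 (process(C)): A:[tick,start] B:[] C:[req]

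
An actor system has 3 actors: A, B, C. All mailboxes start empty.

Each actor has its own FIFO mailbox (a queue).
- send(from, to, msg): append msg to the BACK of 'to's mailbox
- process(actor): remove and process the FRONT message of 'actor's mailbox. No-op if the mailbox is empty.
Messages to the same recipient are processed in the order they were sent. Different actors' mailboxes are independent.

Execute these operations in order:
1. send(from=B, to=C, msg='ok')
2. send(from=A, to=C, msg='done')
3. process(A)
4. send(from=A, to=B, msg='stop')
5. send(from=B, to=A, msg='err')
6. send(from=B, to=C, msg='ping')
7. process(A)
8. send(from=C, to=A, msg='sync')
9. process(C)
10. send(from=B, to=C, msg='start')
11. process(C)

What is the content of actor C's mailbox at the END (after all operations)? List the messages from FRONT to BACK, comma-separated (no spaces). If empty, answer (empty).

Answer: ping,start

Derivation:
After 1 (send(from=B, to=C, msg='ok')): A:[] B:[] C:[ok]
After 2 (send(from=A, to=C, msg='done')): A:[] B:[] C:[ok,done]
After 3 (process(A)): A:[] B:[] C:[ok,done]
After 4 (send(from=A, to=B, msg='stop')): A:[] B:[stop] C:[ok,done]
After 5 (send(from=B, to=A, msg='err')): A:[err] B:[stop] C:[ok,done]
After 6 (send(from=B, to=C, msg='ping')): A:[err] B:[stop] C:[ok,done,ping]
After 7 (process(A)): A:[] B:[stop] C:[ok,done,ping]
After 8 (send(from=C, to=A, msg='sync')): A:[sync] B:[stop] C:[ok,done,ping]
After 9 (process(C)): A:[sync] B:[stop] C:[done,ping]
After 10 (send(from=B, to=C, msg='start')): A:[sync] B:[stop] C:[done,ping,start]
After 11 (process(C)): A:[sync] B:[stop] C:[ping,start]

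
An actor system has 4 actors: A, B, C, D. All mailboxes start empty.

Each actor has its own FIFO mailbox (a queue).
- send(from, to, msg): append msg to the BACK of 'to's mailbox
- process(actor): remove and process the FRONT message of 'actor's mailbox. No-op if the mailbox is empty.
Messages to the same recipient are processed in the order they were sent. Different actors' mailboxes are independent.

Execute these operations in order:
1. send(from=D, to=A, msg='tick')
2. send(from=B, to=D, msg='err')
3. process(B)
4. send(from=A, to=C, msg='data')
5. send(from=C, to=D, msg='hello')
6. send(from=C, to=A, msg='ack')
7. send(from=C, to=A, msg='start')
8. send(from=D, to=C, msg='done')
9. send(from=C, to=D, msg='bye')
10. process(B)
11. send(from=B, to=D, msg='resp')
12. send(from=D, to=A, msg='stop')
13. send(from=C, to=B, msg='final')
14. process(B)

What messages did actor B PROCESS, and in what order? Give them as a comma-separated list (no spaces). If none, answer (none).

Answer: final

Derivation:
After 1 (send(from=D, to=A, msg='tick')): A:[tick] B:[] C:[] D:[]
After 2 (send(from=B, to=D, msg='err')): A:[tick] B:[] C:[] D:[err]
After 3 (process(B)): A:[tick] B:[] C:[] D:[err]
After 4 (send(from=A, to=C, msg='data')): A:[tick] B:[] C:[data] D:[err]
After 5 (send(from=C, to=D, msg='hello')): A:[tick] B:[] C:[data] D:[err,hello]
After 6 (send(from=C, to=A, msg='ack')): A:[tick,ack] B:[] C:[data] D:[err,hello]
After 7 (send(from=C, to=A, msg='start')): A:[tick,ack,start] B:[] C:[data] D:[err,hello]
After 8 (send(from=D, to=C, msg='done')): A:[tick,ack,start] B:[] C:[data,done] D:[err,hello]
After 9 (send(from=C, to=D, msg='bye')): A:[tick,ack,start] B:[] C:[data,done] D:[err,hello,bye]
After 10 (process(B)): A:[tick,ack,start] B:[] C:[data,done] D:[err,hello,bye]
After 11 (send(from=B, to=D, msg='resp')): A:[tick,ack,start] B:[] C:[data,done] D:[err,hello,bye,resp]
After 12 (send(from=D, to=A, msg='stop')): A:[tick,ack,start,stop] B:[] C:[data,done] D:[err,hello,bye,resp]
After 13 (send(from=C, to=B, msg='final')): A:[tick,ack,start,stop] B:[final] C:[data,done] D:[err,hello,bye,resp]
After 14 (process(B)): A:[tick,ack,start,stop] B:[] C:[data,done] D:[err,hello,bye,resp]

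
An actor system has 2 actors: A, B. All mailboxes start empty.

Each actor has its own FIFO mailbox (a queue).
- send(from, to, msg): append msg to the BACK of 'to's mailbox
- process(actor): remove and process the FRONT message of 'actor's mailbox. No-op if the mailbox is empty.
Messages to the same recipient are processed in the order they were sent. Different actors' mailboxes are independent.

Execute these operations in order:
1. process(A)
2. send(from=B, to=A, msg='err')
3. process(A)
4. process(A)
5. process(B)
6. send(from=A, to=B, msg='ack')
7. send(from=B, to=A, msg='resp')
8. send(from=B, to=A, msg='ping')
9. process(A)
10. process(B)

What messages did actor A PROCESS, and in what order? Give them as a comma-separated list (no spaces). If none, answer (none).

After 1 (process(A)): A:[] B:[]
After 2 (send(from=B, to=A, msg='err')): A:[err] B:[]
After 3 (process(A)): A:[] B:[]
After 4 (process(A)): A:[] B:[]
After 5 (process(B)): A:[] B:[]
After 6 (send(from=A, to=B, msg='ack')): A:[] B:[ack]
After 7 (send(from=B, to=A, msg='resp')): A:[resp] B:[ack]
After 8 (send(from=B, to=A, msg='ping')): A:[resp,ping] B:[ack]
After 9 (process(A)): A:[ping] B:[ack]
After 10 (process(B)): A:[ping] B:[]

Answer: err,resp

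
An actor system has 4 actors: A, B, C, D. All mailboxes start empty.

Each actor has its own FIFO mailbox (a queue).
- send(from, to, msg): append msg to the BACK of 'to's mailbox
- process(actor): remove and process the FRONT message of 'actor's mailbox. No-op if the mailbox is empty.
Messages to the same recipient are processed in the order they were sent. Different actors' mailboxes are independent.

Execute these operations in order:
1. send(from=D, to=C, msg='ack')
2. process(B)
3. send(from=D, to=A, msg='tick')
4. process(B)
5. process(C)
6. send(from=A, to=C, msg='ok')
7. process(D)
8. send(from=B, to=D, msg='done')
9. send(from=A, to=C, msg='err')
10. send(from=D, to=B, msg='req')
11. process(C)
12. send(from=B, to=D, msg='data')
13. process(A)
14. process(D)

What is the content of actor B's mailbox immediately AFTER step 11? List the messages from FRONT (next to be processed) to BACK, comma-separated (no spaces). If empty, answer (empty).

After 1 (send(from=D, to=C, msg='ack')): A:[] B:[] C:[ack] D:[]
After 2 (process(B)): A:[] B:[] C:[ack] D:[]
After 3 (send(from=D, to=A, msg='tick')): A:[tick] B:[] C:[ack] D:[]
After 4 (process(B)): A:[tick] B:[] C:[ack] D:[]
After 5 (process(C)): A:[tick] B:[] C:[] D:[]
After 6 (send(from=A, to=C, msg='ok')): A:[tick] B:[] C:[ok] D:[]
After 7 (process(D)): A:[tick] B:[] C:[ok] D:[]
After 8 (send(from=B, to=D, msg='done')): A:[tick] B:[] C:[ok] D:[done]
After 9 (send(from=A, to=C, msg='err')): A:[tick] B:[] C:[ok,err] D:[done]
After 10 (send(from=D, to=B, msg='req')): A:[tick] B:[req] C:[ok,err] D:[done]
After 11 (process(C)): A:[tick] B:[req] C:[err] D:[done]

req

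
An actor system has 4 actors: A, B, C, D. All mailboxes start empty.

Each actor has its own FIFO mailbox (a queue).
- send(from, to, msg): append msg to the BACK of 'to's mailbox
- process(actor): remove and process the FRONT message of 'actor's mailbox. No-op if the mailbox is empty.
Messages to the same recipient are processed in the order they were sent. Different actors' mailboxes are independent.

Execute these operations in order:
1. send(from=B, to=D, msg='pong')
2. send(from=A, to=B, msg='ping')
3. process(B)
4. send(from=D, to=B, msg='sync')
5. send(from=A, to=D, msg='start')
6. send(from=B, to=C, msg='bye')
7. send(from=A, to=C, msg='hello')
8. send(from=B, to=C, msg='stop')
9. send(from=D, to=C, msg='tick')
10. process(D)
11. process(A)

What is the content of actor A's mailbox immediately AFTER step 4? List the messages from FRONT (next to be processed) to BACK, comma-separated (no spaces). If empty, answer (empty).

After 1 (send(from=B, to=D, msg='pong')): A:[] B:[] C:[] D:[pong]
After 2 (send(from=A, to=B, msg='ping')): A:[] B:[ping] C:[] D:[pong]
After 3 (process(B)): A:[] B:[] C:[] D:[pong]
After 4 (send(from=D, to=B, msg='sync')): A:[] B:[sync] C:[] D:[pong]

(empty)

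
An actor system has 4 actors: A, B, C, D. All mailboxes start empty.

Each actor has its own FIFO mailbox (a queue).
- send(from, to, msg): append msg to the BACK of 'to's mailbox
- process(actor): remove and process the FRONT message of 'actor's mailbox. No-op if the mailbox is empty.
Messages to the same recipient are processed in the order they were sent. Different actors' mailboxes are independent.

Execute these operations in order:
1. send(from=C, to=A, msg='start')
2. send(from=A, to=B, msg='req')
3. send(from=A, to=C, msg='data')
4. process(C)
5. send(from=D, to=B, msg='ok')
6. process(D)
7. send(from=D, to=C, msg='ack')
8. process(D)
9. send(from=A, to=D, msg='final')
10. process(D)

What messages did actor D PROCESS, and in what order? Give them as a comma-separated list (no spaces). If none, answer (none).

Answer: final

Derivation:
After 1 (send(from=C, to=A, msg='start')): A:[start] B:[] C:[] D:[]
After 2 (send(from=A, to=B, msg='req')): A:[start] B:[req] C:[] D:[]
After 3 (send(from=A, to=C, msg='data')): A:[start] B:[req] C:[data] D:[]
After 4 (process(C)): A:[start] B:[req] C:[] D:[]
After 5 (send(from=D, to=B, msg='ok')): A:[start] B:[req,ok] C:[] D:[]
After 6 (process(D)): A:[start] B:[req,ok] C:[] D:[]
After 7 (send(from=D, to=C, msg='ack')): A:[start] B:[req,ok] C:[ack] D:[]
After 8 (process(D)): A:[start] B:[req,ok] C:[ack] D:[]
After 9 (send(from=A, to=D, msg='final')): A:[start] B:[req,ok] C:[ack] D:[final]
After 10 (process(D)): A:[start] B:[req,ok] C:[ack] D:[]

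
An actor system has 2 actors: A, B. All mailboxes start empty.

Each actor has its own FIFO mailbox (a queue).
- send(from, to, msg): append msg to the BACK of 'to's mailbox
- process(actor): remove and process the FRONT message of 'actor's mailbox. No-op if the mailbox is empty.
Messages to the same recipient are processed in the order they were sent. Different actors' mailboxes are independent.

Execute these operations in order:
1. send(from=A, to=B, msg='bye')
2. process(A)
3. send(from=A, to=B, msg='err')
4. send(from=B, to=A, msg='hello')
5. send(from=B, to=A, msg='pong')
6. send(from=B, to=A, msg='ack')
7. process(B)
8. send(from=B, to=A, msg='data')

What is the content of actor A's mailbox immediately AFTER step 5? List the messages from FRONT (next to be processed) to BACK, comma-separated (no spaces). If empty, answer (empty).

After 1 (send(from=A, to=B, msg='bye')): A:[] B:[bye]
After 2 (process(A)): A:[] B:[bye]
After 3 (send(from=A, to=B, msg='err')): A:[] B:[bye,err]
After 4 (send(from=B, to=A, msg='hello')): A:[hello] B:[bye,err]
After 5 (send(from=B, to=A, msg='pong')): A:[hello,pong] B:[bye,err]

hello,pong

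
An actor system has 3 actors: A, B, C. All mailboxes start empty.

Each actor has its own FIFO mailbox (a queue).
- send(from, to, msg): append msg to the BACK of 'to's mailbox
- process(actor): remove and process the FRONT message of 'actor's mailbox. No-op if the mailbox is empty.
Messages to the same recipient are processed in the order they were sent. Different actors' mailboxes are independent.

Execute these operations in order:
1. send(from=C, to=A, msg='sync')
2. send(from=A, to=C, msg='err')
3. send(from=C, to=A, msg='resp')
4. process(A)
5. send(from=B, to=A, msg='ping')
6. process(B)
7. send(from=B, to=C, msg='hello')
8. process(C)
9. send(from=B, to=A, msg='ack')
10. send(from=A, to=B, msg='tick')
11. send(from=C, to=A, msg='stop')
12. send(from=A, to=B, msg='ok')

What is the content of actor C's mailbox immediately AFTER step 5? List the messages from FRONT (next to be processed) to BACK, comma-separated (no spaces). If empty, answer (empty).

After 1 (send(from=C, to=A, msg='sync')): A:[sync] B:[] C:[]
After 2 (send(from=A, to=C, msg='err')): A:[sync] B:[] C:[err]
After 3 (send(from=C, to=A, msg='resp')): A:[sync,resp] B:[] C:[err]
After 4 (process(A)): A:[resp] B:[] C:[err]
After 5 (send(from=B, to=A, msg='ping')): A:[resp,ping] B:[] C:[err]

err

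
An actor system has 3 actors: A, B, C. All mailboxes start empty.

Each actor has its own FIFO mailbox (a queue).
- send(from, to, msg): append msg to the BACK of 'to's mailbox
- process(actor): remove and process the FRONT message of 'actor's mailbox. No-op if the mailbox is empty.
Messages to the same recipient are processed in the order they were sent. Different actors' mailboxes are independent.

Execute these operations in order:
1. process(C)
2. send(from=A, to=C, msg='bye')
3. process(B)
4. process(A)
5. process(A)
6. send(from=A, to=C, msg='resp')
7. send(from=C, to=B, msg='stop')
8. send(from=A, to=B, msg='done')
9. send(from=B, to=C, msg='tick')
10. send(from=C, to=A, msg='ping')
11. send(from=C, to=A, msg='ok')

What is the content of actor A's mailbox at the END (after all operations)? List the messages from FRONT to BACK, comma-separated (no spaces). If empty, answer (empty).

Answer: ping,ok

Derivation:
After 1 (process(C)): A:[] B:[] C:[]
After 2 (send(from=A, to=C, msg='bye')): A:[] B:[] C:[bye]
After 3 (process(B)): A:[] B:[] C:[bye]
After 4 (process(A)): A:[] B:[] C:[bye]
After 5 (process(A)): A:[] B:[] C:[bye]
After 6 (send(from=A, to=C, msg='resp')): A:[] B:[] C:[bye,resp]
After 7 (send(from=C, to=B, msg='stop')): A:[] B:[stop] C:[bye,resp]
After 8 (send(from=A, to=B, msg='done')): A:[] B:[stop,done] C:[bye,resp]
After 9 (send(from=B, to=C, msg='tick')): A:[] B:[stop,done] C:[bye,resp,tick]
After 10 (send(from=C, to=A, msg='ping')): A:[ping] B:[stop,done] C:[bye,resp,tick]
After 11 (send(from=C, to=A, msg='ok')): A:[ping,ok] B:[stop,done] C:[bye,resp,tick]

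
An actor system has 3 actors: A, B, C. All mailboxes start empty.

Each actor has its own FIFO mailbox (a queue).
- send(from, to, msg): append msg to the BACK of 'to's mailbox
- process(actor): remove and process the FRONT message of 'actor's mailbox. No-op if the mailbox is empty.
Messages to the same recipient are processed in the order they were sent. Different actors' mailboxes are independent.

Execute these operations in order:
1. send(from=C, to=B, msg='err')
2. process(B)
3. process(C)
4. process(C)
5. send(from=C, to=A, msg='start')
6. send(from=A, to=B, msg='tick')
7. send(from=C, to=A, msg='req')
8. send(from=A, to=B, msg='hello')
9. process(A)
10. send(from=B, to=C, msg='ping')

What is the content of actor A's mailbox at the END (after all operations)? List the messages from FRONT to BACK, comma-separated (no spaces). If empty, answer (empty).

Answer: req

Derivation:
After 1 (send(from=C, to=B, msg='err')): A:[] B:[err] C:[]
After 2 (process(B)): A:[] B:[] C:[]
After 3 (process(C)): A:[] B:[] C:[]
After 4 (process(C)): A:[] B:[] C:[]
After 5 (send(from=C, to=A, msg='start')): A:[start] B:[] C:[]
After 6 (send(from=A, to=B, msg='tick')): A:[start] B:[tick] C:[]
After 7 (send(from=C, to=A, msg='req')): A:[start,req] B:[tick] C:[]
After 8 (send(from=A, to=B, msg='hello')): A:[start,req] B:[tick,hello] C:[]
After 9 (process(A)): A:[req] B:[tick,hello] C:[]
After 10 (send(from=B, to=C, msg='ping')): A:[req] B:[tick,hello] C:[ping]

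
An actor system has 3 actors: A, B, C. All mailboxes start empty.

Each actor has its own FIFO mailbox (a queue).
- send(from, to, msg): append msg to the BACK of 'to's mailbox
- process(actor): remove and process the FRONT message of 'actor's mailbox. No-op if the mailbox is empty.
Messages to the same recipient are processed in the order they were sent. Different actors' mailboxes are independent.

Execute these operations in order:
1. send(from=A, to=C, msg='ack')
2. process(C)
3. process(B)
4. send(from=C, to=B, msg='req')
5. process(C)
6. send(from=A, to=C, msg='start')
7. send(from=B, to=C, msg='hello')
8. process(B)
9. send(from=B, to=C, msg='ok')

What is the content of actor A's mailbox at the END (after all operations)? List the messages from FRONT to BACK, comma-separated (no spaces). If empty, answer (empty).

After 1 (send(from=A, to=C, msg='ack')): A:[] B:[] C:[ack]
After 2 (process(C)): A:[] B:[] C:[]
After 3 (process(B)): A:[] B:[] C:[]
After 4 (send(from=C, to=B, msg='req')): A:[] B:[req] C:[]
After 5 (process(C)): A:[] B:[req] C:[]
After 6 (send(from=A, to=C, msg='start')): A:[] B:[req] C:[start]
After 7 (send(from=B, to=C, msg='hello')): A:[] B:[req] C:[start,hello]
After 8 (process(B)): A:[] B:[] C:[start,hello]
After 9 (send(from=B, to=C, msg='ok')): A:[] B:[] C:[start,hello,ok]

Answer: (empty)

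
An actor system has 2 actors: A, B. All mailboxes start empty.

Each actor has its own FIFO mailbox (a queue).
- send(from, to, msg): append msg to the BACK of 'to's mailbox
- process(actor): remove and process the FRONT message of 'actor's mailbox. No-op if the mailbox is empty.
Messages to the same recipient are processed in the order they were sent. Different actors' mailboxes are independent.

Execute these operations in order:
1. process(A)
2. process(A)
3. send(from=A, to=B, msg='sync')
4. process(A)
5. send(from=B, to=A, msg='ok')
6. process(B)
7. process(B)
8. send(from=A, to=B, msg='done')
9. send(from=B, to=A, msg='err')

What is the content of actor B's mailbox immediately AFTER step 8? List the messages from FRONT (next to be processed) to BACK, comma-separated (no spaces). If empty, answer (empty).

After 1 (process(A)): A:[] B:[]
After 2 (process(A)): A:[] B:[]
After 3 (send(from=A, to=B, msg='sync')): A:[] B:[sync]
After 4 (process(A)): A:[] B:[sync]
After 5 (send(from=B, to=A, msg='ok')): A:[ok] B:[sync]
After 6 (process(B)): A:[ok] B:[]
After 7 (process(B)): A:[ok] B:[]
After 8 (send(from=A, to=B, msg='done')): A:[ok] B:[done]

done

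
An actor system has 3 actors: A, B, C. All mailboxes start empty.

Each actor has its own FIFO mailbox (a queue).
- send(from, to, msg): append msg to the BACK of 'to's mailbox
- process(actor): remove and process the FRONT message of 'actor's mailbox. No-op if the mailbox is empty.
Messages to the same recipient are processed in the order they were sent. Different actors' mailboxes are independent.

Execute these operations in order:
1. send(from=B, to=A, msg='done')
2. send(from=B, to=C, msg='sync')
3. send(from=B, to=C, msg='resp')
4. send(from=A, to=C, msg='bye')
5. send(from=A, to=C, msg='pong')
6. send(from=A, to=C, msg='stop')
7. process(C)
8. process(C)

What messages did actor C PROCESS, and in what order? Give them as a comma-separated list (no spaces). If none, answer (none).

Answer: sync,resp

Derivation:
After 1 (send(from=B, to=A, msg='done')): A:[done] B:[] C:[]
After 2 (send(from=B, to=C, msg='sync')): A:[done] B:[] C:[sync]
After 3 (send(from=B, to=C, msg='resp')): A:[done] B:[] C:[sync,resp]
After 4 (send(from=A, to=C, msg='bye')): A:[done] B:[] C:[sync,resp,bye]
After 5 (send(from=A, to=C, msg='pong')): A:[done] B:[] C:[sync,resp,bye,pong]
After 6 (send(from=A, to=C, msg='stop')): A:[done] B:[] C:[sync,resp,bye,pong,stop]
After 7 (process(C)): A:[done] B:[] C:[resp,bye,pong,stop]
After 8 (process(C)): A:[done] B:[] C:[bye,pong,stop]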